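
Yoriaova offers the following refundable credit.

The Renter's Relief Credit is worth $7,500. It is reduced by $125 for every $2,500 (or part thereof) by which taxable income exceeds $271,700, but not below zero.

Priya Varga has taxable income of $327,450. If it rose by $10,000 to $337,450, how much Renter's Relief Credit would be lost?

$500

At $327,450 — income exceeds $271,700 by $55,750, which is 23 full-or-partial $2,500 increments; reduction = 23 × $125 = $2,875, leaving $4,625.
At $337,450 — income exceeds $271,700 by $65,750, which is 27 full-or-partial $2,500 increments; reduction = 27 × $125 = $3,375, leaving $4,125.
Lost: $4,625 − $4,125 = $500.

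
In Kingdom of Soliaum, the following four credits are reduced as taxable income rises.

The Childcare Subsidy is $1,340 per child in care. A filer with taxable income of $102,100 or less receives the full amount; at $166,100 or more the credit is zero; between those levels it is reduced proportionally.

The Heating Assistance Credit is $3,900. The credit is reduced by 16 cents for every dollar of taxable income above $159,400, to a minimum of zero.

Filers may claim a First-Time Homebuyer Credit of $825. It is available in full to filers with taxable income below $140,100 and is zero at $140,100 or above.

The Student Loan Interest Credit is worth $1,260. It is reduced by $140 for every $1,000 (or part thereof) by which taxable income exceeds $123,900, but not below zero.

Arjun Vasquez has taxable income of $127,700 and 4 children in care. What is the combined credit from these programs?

Childcare Subsidy: base = 4 × $1,340 = $5,360. $127,700 is $25,600 into a $64,000 phase-out range, leaving 38,400/64,000 of the credit: $5,360 × 38,400/64,000 = $3,216.
Heating Assistance Credit: $127,700 is at or below the $159,400 threshold, so the full $3,900 applies.
First-Time Homebuyer Credit: $127,700 is below the $140,100 cutoff, so the full $825 applies.
Student Loan Interest Credit: income exceeds $123,900 by $3,800, which is 4 full-or-partial $1,000 increments; reduction = 4 × $140 = $560, leaving $700.
Total: $3,216 + $3,900 + $825 + $700 = $8,641.

$8,641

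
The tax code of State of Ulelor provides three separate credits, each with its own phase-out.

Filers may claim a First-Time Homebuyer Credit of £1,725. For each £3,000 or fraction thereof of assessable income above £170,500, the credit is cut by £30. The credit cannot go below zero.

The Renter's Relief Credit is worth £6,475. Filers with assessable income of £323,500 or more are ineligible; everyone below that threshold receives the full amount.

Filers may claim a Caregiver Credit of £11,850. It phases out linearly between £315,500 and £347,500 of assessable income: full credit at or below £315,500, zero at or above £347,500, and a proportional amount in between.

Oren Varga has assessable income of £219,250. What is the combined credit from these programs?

First-Time Homebuyer Credit: income exceeds £170,500 by £48,750, which is 17 full-or-partial £3,000 increments; reduction = 17 × £30 = £510, leaving £1,215.
Renter's Relief Credit: £219,250 is below the £323,500 cutoff, so the full £6,475 applies.
Caregiver Credit: £219,250 is at or below the £315,500 threshold, so the full £11,850 applies.
Total: £1,215 + £6,475 + £11,850 = £19,540.

£19,540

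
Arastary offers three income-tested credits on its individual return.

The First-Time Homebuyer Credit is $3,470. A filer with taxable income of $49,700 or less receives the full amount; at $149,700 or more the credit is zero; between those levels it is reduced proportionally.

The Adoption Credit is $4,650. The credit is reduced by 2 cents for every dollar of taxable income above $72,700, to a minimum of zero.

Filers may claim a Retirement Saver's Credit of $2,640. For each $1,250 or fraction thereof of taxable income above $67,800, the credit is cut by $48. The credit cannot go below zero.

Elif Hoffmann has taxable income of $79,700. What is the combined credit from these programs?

$9,099

First-Time Homebuyer Credit: $79,700 is $30,000 into a $100,000 phase-out range, leaving 70,000/100,000 of the credit: $3,470 × 70,000/100,000 = $2,429.
Adoption Credit: 2% of the $7,000 excess over $72,700 is $140; credit = $4,650 − $140 = $4,510.
Retirement Saver's Credit: income exceeds $67,800 by $11,900, which is 10 full-or-partial $1,250 increments; reduction = 10 × $48 = $480, leaving $2,160.
Total: $2,429 + $4,510 + $2,160 = $9,099.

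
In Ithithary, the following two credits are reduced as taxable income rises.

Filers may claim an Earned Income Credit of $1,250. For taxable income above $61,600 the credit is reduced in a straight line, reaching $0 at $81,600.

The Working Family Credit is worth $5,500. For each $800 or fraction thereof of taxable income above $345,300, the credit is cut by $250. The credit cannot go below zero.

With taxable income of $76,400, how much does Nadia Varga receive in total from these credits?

Earned Income Credit: $76,400 is $14,800 into a $20,000 phase-out range, leaving 5,200/20,000 of the credit: $1,250 × 5,200/20,000 = $325.
Working Family Credit: $76,400 is at or below the $345,300 threshold, so the full $5,500 applies.
Total: $325 + $5,500 = $5,825.

$5,825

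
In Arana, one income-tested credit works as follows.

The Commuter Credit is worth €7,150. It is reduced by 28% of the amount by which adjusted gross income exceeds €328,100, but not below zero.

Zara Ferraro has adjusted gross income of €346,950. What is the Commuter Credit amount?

€1,872

Commuter Credit: 28% of the €18,850 excess over €328,100 is €5,278; credit = €7,150 − €5,278 = €1,872.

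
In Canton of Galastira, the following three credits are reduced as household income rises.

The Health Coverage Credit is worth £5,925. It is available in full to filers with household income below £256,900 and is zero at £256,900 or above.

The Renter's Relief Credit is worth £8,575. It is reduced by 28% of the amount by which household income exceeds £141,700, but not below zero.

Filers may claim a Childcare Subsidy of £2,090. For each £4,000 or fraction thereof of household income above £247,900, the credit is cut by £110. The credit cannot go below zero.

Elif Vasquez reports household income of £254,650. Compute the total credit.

£7,795

Health Coverage Credit: £254,650 is below the £256,900 cutoff, so the full £5,925 applies.
Renter's Relief Credit: 28% of the £112,950 excess over £141,700 is £31,626 ≥ base, so the credit is £0.
Childcare Subsidy: income exceeds £247,900 by £6,750, which is 2 full-or-partial £4,000 increments; reduction = 2 × £110 = £220, leaving £1,870.
Total: £5,925 + £0 + £1,870 = £7,795.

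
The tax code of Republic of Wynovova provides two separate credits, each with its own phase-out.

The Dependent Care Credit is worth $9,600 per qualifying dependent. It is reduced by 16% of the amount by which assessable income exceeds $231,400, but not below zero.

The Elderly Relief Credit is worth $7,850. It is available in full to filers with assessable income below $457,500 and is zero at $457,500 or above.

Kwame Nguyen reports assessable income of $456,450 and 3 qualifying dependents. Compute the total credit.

Dependent Care Credit: base = 3 × $9,600 = $28,800. 16% of the $225,050 excess over $231,400 is $36,008 ≥ base, so the credit is $0.
Elderly Relief Credit: $456,450 is below the $457,500 cutoff, so the full $7,850 applies.
Total: $0 + $7,850 = $7,850.

$7,850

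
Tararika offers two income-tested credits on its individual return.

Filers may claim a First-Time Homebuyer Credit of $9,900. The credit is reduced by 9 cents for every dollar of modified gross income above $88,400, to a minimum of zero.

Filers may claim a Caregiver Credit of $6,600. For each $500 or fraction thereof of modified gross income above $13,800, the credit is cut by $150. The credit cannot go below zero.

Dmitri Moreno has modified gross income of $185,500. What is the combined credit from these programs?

$1,161

First-Time Homebuyer Credit: 9% of the $97,100 excess over $88,400 is $8,739; credit = $9,900 − $8,739 = $1,161.
Caregiver Credit: income exceeds $13,800 by $171,700 → 344 increments × $150 = $51,600 ≥ base, so the credit is $0.
Total: $1,161 + $0 = $1,161.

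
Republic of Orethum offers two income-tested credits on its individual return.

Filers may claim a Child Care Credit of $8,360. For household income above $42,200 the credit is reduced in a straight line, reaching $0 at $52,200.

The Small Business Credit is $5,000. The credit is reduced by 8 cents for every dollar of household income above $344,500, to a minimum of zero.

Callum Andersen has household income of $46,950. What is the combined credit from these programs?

Child Care Credit: $46,950 is $4,750 into a $10,000 phase-out range, leaving 5,250/10,000 of the credit: $8,360 × 5,250/10,000 = $4,389.
Small Business Credit: $46,950 is at or below the $344,500 threshold, so the full $5,000 applies.
Total: $4,389 + $5,000 = $9,389.

$9,389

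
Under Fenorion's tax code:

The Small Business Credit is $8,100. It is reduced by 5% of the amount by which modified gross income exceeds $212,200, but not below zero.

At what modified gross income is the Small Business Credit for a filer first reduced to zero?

The credit falls by 5% of each dollar above $212,200, so it reaches zero when the excess is $8,100 / 5% = $162,000: income = $212,200 + $162,000 = $374,200.

$374,200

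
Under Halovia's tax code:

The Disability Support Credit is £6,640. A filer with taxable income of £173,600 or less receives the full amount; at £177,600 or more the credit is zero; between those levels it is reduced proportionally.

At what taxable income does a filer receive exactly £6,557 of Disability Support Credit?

£6,557 is 6,557/6,640 of the full £6,640, so 83/6,640 of the £4,000 range has been used: income = £173,600 + £4,000 × 83/6,640 = £173,650.

£173,650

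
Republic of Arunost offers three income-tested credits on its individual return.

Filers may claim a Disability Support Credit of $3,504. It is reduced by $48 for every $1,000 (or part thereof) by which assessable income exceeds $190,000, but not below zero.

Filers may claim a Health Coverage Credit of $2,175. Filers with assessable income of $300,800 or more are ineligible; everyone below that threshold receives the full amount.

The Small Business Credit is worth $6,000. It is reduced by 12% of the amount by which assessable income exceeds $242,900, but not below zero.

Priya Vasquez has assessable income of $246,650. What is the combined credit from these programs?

$8,493

Disability Support Credit: income exceeds $190,000 by $56,650, which is 57 full-or-partial $1,000 increments; reduction = 57 × $48 = $2,736, leaving $768.
Health Coverage Credit: $246,650 is below the $300,800 cutoff, so the full $2,175 applies.
Small Business Credit: 12% of the $3,750 excess over $242,900 is $450; credit = $6,000 − $450 = $5,550.
Total: $768 + $2,175 + $5,550 = $8,493.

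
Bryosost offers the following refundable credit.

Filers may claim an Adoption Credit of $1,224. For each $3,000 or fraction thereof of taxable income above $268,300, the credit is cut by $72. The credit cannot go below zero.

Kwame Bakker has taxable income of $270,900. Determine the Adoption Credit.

$1,152

Adoption Credit: income exceeds $268,300 by $2,600, which is 1 full-or-partial $3,000 increment; reduction = 1 × $72 = $72, leaving $1,152.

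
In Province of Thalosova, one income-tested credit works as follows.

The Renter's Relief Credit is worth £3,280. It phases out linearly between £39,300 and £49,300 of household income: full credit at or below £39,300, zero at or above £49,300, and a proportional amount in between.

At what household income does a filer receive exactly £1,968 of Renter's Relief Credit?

£1,968 is 1,968/3,280 of the full £3,280, so 1,312/3,280 of the £10,000 range has been used: income = £39,300 + £10,000 × 1,312/3,280 = £43,300.

£43,300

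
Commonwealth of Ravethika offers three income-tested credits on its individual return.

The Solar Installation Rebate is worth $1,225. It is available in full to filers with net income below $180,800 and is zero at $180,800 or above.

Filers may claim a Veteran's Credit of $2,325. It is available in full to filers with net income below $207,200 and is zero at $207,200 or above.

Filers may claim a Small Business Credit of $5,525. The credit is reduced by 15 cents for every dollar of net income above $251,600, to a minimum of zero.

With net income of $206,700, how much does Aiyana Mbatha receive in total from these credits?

Solar Installation Rebate: $206,700 meets or exceeds the $180,800 cutoff, so the credit is $0.
Veteran's Credit: $206,700 is below the $207,200 cutoff, so the full $2,325 applies.
Small Business Credit: $206,700 is at or below the $251,600 threshold, so the full $5,525 applies.
Total: $0 + $2,325 + $5,525 = $7,850.

$7,850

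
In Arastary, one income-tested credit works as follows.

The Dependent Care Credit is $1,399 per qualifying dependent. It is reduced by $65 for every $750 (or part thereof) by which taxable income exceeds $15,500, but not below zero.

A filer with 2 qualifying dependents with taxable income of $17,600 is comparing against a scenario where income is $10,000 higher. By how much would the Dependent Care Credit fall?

At $17,600 — base = 2 × $1,399 = $2,798. income exceeds $15,500 by $2,100, which is 3 full-or-partial $750 increments; reduction = 3 × $65 = $195, leaving $2,603.
At $27,600 — base = 2 × $1,399 = $2,798. income exceeds $15,500 by $12,100, which is 17 full-or-partial $750 increments; reduction = 17 × $65 = $1,105, leaving $1,693.
Lost: $2,603 − $1,693 = $910.

$910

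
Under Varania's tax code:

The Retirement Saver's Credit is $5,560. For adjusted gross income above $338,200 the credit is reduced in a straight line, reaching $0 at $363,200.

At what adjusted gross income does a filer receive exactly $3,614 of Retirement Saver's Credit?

$3,614 is 3,614/5,560 of the full $5,560, so 1,946/5,560 of the $25,000 range has been used: income = $338,200 + $25,000 × 1,946/5,560 = $346,950.

$346,950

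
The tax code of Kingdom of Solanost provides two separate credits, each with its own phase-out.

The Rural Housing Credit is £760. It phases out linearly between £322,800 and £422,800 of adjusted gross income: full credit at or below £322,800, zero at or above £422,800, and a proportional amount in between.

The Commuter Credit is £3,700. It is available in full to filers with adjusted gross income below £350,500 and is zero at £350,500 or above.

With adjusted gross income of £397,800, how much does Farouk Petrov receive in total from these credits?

£190

Rural Housing Credit: £397,800 is £75,000 into a £100,000 phase-out range, leaving 25,000/100,000 of the credit: £760 × 25,000/100,000 = £190.
Commuter Credit: £397,800 meets or exceeds the £350,500 cutoff, so the credit is £0.
Total: £190 + £0 = £190.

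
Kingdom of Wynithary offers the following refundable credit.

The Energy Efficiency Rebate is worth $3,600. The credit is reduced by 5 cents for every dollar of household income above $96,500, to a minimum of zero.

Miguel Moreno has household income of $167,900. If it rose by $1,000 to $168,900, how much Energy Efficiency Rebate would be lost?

$30

At $167,900 — 5% of the $71,400 excess over $96,500 is $3,570; credit = $3,600 − $3,570 = $30.
At $168,900 — 5% of the $72,400 excess over $96,500 is $3,620 ≥ base, so the credit is $0.
Lost: $30 − $0 = $30.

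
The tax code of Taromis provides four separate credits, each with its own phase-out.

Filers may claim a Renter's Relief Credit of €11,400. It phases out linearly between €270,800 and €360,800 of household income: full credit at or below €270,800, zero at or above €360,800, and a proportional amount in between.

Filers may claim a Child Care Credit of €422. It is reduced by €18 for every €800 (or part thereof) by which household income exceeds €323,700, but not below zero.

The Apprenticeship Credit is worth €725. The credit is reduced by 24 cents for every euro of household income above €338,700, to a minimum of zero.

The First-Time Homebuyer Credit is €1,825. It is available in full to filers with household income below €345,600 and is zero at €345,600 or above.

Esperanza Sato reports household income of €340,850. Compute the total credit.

€4,587

Renter's Relief Credit: €340,850 is €70,050 into a €90,000 phase-out range, leaving 19,950/90,000 of the credit: €11,400 × 19,950/90,000 = €2,527.
Child Care Credit: income exceeds €323,700 by €17,150, which is 22 full-or-partial €800 increments; reduction = 22 × €18 = €396, leaving €26.
Apprenticeship Credit: 24% of the €2,150 excess over €338,700 is €516; credit = €725 − €516 = €209.
First-Time Homebuyer Credit: €340,850 is below the €345,600 cutoff, so the full €1,825 applies.
Total: €2,527 + €26 + €209 + €1,825 = €4,587.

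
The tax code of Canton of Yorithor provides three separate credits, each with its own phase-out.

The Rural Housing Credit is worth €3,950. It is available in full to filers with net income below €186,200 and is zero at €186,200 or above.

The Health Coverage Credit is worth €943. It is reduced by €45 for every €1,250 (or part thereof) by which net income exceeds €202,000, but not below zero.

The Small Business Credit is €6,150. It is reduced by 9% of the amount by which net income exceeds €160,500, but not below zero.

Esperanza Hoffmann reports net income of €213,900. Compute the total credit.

€1,837

Rural Housing Credit: €213,900 meets or exceeds the €186,200 cutoff, so the credit is €0.
Health Coverage Credit: income exceeds €202,000 by €11,900, which is 10 full-or-partial €1,250 increments; reduction = 10 × €45 = €450, leaving €493.
Small Business Credit: 9% of the €53,400 excess over €160,500 is €4,806; credit = €6,150 − €4,806 = €1,344.
Total: €0 + €493 + €1,344 = €1,837.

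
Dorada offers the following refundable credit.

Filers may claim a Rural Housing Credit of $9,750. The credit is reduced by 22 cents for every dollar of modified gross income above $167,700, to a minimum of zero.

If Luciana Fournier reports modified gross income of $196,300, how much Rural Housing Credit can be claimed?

Rural Housing Credit: 22% of the $28,600 excess over $167,700 is $6,292; credit = $9,750 − $6,292 = $3,458.

$3,458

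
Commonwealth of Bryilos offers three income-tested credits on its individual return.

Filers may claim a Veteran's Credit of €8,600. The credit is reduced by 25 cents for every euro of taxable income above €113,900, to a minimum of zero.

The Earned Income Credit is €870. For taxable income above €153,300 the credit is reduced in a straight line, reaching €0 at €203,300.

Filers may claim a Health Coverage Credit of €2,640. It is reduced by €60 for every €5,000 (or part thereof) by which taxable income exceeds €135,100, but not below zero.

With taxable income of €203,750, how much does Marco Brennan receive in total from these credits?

Veteran's Credit: 25% of the €89,850 excess over €113,900 is €22,462.50 ≥ base, so the credit is €0.
Earned Income Credit: €203,750 is at or above €203,300, so the credit is €0.
Health Coverage Credit: income exceeds €135,100 by €68,650, which is 14 full-or-partial €5,000 increments; reduction = 14 × €60 = €840, leaving €1,800.
Total: €0 + €0 + €1,800 = €1,800.

€1,800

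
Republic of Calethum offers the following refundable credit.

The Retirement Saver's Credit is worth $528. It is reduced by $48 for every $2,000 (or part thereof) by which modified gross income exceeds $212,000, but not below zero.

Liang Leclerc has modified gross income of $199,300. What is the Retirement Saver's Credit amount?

$528

Retirement Saver's Credit: $199,300 is at or below the $212,000 threshold, so the full $528 applies.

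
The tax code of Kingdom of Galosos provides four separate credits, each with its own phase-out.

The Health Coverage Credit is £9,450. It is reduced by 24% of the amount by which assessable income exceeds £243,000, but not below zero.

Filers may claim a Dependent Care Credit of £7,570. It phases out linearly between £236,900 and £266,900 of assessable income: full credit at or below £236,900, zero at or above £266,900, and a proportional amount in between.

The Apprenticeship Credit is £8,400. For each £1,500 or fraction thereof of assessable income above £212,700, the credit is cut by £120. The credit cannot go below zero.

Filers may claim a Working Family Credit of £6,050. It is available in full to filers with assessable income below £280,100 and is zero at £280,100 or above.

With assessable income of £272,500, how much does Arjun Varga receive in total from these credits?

£12,020

Health Coverage Credit: 24% of the £29,500 excess over £243,000 is £7,080; credit = £9,450 − £7,080 = £2,370.
Dependent Care Credit: £272,500 is at or above £266,900, so the credit is £0.
Apprenticeship Credit: income exceeds £212,700 by £59,800, which is 40 full-or-partial £1,500 increments; reduction = 40 × £120 = £4,800, leaving £3,600.
Working Family Credit: £272,500 is below the £280,100 cutoff, so the full £6,050 applies.
Total: £2,370 + £0 + £3,600 + £6,050 = £12,020.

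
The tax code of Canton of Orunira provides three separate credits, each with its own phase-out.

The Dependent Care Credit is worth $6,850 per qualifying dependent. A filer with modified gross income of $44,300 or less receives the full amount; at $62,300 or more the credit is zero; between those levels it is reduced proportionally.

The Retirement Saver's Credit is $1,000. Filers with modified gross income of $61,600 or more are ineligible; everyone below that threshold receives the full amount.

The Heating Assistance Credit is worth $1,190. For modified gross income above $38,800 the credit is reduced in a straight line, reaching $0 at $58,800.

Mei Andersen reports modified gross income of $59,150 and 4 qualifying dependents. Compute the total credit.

$5,795

Dependent Care Credit: base = 4 × $6,850 = $27,400. $59,150 is $14,850 into a $18,000 phase-out range, leaving 3,150/18,000 of the credit: $27,400 × 3,150/18,000 = $4,795.
Retirement Saver's Credit: $59,150 is below the $61,600 cutoff, so the full $1,000 applies.
Heating Assistance Credit: $59,150 is at or above $58,800, so the credit is $0.
Total: $4,795 + $1,000 + $0 = $5,795.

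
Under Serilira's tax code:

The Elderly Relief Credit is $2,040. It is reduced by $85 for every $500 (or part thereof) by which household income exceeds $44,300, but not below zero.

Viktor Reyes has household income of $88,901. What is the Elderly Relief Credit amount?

Elderly Relief Credit: income exceeds $44,300 by $44,601 → 90 increments × $85 = $7,650 ≥ base, so the credit is $0.

$0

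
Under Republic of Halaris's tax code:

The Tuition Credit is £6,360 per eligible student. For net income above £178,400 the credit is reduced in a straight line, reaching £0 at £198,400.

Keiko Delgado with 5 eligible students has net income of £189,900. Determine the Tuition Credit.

Tuition Credit: base = 5 × £6,360 = £31,800. £189,900 is £11,500 into a £20,000 phase-out range, leaving 8,500/20,000 of the credit: £31,800 × 8,500/20,000 = £13,515.

£13,515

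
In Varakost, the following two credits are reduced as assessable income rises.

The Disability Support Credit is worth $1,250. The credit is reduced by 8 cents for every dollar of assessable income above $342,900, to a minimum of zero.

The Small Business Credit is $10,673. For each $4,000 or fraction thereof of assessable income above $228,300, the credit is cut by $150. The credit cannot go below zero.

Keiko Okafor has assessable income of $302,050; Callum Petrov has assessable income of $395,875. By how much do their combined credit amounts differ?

Keiko ($302,050): Disability Support Credit: $302,050 is at or below the $342,900 threshold, so the full $1,250 applies. Small Business Credit: income exceeds $228,300 by $73,750, which is 19 full-or-partial $4,000 increments; reduction = 19 × $150 = $2,850, leaving $7,823. total $1,250 + $7,823 = $9,073
Callum ($395,875): Disability Support Credit: 8% of the $52,975 excess over $342,900 is $4,238 ≥ base, so the credit is $0. Small Business Credit: income exceeds $228,300 by $167,575, which is 42 full-or-partial $4,000 increments; reduction = 42 × $150 = $6,300, leaving $4,373. total $0 + $4,373 = $4,373
Difference: |$9,073 − $4,373| = $4,700.

$4,700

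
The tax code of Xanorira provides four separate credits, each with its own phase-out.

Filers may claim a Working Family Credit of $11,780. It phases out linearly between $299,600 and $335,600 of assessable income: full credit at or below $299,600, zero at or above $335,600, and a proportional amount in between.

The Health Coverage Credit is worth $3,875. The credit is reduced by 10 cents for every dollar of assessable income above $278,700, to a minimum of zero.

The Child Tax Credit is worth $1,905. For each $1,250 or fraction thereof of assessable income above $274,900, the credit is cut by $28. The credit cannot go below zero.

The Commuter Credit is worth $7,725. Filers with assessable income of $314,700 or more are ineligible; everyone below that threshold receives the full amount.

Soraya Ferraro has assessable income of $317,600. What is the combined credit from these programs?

$6,815

Working Family Credit: $317,600 is $18,000 into a $36,000 phase-out range, leaving 18,000/36,000 of the credit: $11,780 × 18,000/36,000 = $5,890.
Health Coverage Credit: 10% of the $38,900 excess over $278,700 is $3,890 ≥ base, so the credit is $0.
Child Tax Credit: income exceeds $274,900 by $42,700, which is 35 full-or-partial $1,250 increments; reduction = 35 × $28 = $980, leaving $925.
Commuter Credit: $317,600 meets or exceeds the $314,700 cutoff, so the credit is $0.
Total: $5,890 + $0 + $925 + $0 = $6,815.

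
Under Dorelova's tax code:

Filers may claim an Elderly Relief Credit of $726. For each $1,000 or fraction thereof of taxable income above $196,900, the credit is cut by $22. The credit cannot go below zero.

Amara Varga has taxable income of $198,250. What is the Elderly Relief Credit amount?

$682

Elderly Relief Credit: income exceeds $196,900 by $1,350, which is 2 full-or-partial $1,000 increments; reduction = 2 × $22 = $44, leaving $682.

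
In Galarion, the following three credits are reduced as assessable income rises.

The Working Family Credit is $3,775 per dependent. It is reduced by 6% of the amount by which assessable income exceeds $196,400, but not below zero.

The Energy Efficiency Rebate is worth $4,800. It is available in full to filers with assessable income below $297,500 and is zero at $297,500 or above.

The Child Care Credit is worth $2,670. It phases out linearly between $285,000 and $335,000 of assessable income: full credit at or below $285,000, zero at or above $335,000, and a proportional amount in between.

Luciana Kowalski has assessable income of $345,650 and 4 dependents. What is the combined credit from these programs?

$6,145

Working Family Credit: base = 4 × $3,775 = $15,100. 6% of the $149,250 excess over $196,400 is $8,955; credit = $15,100 − $8,955 = $6,145.
Energy Efficiency Rebate: $345,650 meets or exceeds the $297,500 cutoff, so the credit is $0.
Child Care Credit: $345,650 is at or above $335,000, so the credit is $0.
Total: $6,145 + $0 + $0 = $6,145.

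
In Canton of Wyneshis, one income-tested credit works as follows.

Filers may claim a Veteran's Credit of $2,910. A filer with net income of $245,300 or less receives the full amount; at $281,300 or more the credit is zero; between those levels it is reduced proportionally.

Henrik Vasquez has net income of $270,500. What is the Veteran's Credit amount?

Veteran's Credit: $270,500 is $25,200 into a $36,000 phase-out range, leaving 10,800/36,000 of the credit: $2,910 × 10,800/36,000 = $873.

$873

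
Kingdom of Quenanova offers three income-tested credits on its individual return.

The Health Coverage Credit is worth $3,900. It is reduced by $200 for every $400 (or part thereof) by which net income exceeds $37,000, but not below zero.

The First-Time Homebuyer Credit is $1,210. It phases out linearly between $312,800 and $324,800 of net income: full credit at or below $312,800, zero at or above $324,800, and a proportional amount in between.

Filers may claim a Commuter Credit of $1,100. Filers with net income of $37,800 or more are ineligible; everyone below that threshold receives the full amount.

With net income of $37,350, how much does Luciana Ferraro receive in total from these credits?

$6,010

Health Coverage Credit: income exceeds $37,000 by $350, which is 1 full-or-partial $400 increment; reduction = 1 × $200 = $200, leaving $3,700.
First-Time Homebuyer Credit: $37,350 is at or below the $312,800 threshold, so the full $1,210 applies.
Commuter Credit: $37,350 is below the $37,800 cutoff, so the full $1,100 applies.
Total: $3,700 + $1,210 + $1,100 = $6,010.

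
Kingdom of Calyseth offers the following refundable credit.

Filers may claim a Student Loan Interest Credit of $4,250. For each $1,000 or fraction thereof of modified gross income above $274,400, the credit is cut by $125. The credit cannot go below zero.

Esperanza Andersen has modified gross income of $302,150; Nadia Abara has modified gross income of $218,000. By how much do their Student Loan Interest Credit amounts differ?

Esperanza ($302,150): Student Loan Interest Credit: income exceeds $274,400 by $27,750, which is 28 full-or-partial $1,000 increments; reduction = 28 × $125 = $3,500, leaving $750.
Nadia ($218,000): Student Loan Interest Credit: $218,000 is at or below the $274,400 threshold, so the full $4,250 applies.
Difference: |$750 − $4,250| = $3,500.

$3,500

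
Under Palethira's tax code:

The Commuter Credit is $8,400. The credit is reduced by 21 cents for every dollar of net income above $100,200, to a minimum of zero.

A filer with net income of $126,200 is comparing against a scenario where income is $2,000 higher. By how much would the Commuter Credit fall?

$420

At $126,200 — 21% of the $26,000 excess over $100,200 is $5,460; credit = $8,400 − $5,460 = $2,940.
At $128,200 — 21% of the $28,000 excess over $100,200 is $5,880; credit = $8,400 − $5,880 = $2,520.
Lost: $2,940 − $2,520 = $420.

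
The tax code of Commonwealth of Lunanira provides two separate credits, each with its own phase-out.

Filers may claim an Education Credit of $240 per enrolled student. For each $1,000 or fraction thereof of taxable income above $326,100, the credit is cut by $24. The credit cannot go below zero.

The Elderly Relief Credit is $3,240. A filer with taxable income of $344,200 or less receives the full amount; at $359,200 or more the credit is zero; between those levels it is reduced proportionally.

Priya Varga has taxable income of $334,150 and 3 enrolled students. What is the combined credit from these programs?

Education Credit: base = 3 × $240 = $720. income exceeds $326,100 by $8,050, which is 9 full-or-partial $1,000 increments; reduction = 9 × $24 = $216, leaving $504.
Elderly Relief Credit: $334,150 is at or below the $344,200 threshold, so the full $3,240 applies.
Total: $504 + $3,240 = $3,744.

$3,744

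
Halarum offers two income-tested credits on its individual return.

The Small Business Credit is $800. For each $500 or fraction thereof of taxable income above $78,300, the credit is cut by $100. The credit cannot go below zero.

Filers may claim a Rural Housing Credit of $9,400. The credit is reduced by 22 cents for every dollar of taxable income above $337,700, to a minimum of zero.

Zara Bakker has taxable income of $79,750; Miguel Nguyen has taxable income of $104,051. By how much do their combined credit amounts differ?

Zara ($79,750): Small Business Credit: income exceeds $78,300 by $1,450, which is 3 full-or-partial $500 increments; reduction = 3 × $100 = $300, leaving $500. Rural Housing Credit: $79,750 is at or below the $337,700 threshold, so the full $9,400 applies. total $500 + $9,400 = $9,900
Miguel ($104,051): Small Business Credit: income exceeds $78,300 by $25,751 → 52 increments × $100 = $5,200 ≥ base, so the credit is $0. Rural Housing Credit: $104,051 is at or below the $337,700 threshold, so the full $9,400 applies. total $0 + $9,400 = $9,400
Difference: |$9,900 − $9,400| = $500.

$500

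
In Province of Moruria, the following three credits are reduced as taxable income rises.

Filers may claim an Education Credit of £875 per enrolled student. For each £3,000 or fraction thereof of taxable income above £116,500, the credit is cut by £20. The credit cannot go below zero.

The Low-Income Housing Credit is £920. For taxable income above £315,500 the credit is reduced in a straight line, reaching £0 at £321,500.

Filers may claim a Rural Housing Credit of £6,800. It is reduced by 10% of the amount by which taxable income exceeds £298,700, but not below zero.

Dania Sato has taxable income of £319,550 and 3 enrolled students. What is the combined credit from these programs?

£6,279

Education Credit: base = 3 × £875 = £2,625. income exceeds £116,500 by £203,050, which is 68 full-or-partial £3,000 increments; reduction = 68 × £20 = £1,360, leaving £1,265.
Low-Income Housing Credit: £319,550 is £4,050 into a £6,000 phase-out range, leaving 1,950/6,000 of the credit: £920 × 1,950/6,000 = £299.
Rural Housing Credit: 10% of the £20,850 excess over £298,700 is £2,085; credit = £6,800 − £2,085 = £4,715.
Total: £1,265 + £299 + £4,715 = £6,279.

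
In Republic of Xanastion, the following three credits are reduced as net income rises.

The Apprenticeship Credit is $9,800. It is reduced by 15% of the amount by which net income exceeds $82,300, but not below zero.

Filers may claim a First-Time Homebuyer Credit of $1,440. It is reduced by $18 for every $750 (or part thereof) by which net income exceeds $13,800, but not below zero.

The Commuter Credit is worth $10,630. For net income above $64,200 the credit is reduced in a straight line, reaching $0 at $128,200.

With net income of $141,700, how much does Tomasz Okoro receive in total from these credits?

Apprenticeship Credit: 15% of the $59,400 excess over $82,300 is $8,910; credit = $9,800 − $8,910 = $890.
First-Time Homebuyer Credit: income exceeds $13,800 by $127,900 → 171 increments × $18 = $3,078 ≥ base, so the credit is $0.
Commuter Credit: $141,700 is at or above $128,200, so the credit is $0.
Total: $890 + $0 + $0 = $890.

$890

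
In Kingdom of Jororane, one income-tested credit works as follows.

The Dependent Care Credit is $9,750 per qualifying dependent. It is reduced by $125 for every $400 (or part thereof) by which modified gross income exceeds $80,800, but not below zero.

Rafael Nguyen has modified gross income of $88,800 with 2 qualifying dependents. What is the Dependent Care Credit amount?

$17,000

Dependent Care Credit: base = 2 × $9,750 = $19,500. income exceeds $80,800 by $8,000, which is 20 full-or-partial $400 increments; reduction = 20 × $125 = $2,500, leaving $17,000.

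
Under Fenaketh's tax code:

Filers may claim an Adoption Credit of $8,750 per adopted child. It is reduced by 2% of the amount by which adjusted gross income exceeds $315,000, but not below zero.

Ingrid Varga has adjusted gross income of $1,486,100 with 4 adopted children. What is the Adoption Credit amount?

Adoption Credit: base = 4 × $8,750 = $35,000. 2% of the $1,171,100 excess over $315,000 is $23,422; credit = $35,000 − $23,422 = $11,578.

$11,578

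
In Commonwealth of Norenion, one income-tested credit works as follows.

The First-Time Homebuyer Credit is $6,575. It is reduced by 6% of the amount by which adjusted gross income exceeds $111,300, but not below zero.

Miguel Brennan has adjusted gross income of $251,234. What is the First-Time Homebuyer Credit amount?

First-Time Homebuyer Credit: 6% of the $139,934 excess over $111,300 is $8,396.04 ≥ base, so the credit is $0.

$0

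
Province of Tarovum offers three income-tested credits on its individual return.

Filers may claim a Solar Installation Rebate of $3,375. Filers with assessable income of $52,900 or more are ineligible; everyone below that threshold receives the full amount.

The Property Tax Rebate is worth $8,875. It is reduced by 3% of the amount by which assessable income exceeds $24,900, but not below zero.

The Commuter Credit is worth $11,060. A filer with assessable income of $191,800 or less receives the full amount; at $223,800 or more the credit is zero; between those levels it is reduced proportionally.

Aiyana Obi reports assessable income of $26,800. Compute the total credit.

$23,253

Solar Installation Rebate: $26,800 is below the $52,900 cutoff, so the full $3,375 applies.
Property Tax Rebate: 3% of the $1,900 excess over $24,900 is $57; credit = $8,875 − $57 = $8,818.
Commuter Credit: $26,800 is at or below the $191,800 threshold, so the full $11,060 applies.
Total: $3,375 + $8,818 + $11,060 = $23,253.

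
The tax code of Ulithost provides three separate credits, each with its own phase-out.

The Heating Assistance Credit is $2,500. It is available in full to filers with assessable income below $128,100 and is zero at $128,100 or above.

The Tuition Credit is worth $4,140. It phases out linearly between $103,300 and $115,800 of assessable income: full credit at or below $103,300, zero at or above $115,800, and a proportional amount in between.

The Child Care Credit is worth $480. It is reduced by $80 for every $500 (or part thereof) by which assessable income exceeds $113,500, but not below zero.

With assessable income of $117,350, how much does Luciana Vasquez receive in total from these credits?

Heating Assistance Credit: $117,350 is below the $128,100 cutoff, so the full $2,500 applies.
Tuition Credit: $117,350 is at or above $115,800, so the credit is $0.
Child Care Credit: income exceeds $113,500 by $3,850 → 8 increments × $80 = $640 ≥ base, so the credit is $0.
Total: $2,500 + $0 + $0 = $2,500.

$2,500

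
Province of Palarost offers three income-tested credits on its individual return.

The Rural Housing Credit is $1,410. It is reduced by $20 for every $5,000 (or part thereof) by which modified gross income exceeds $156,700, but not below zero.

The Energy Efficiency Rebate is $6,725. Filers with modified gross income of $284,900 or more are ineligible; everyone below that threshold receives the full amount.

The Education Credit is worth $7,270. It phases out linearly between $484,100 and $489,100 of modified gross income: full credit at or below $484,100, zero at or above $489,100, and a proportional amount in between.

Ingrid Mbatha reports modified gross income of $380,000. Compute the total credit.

Rural Housing Credit: income exceeds $156,700 by $223,300, which is 45 full-or-partial $5,000 increments; reduction = 45 × $20 = $900, leaving $510.
Energy Efficiency Rebate: $380,000 meets or exceeds the $284,900 cutoff, so the credit is $0.
Education Credit: $380,000 is at or below the $484,100 threshold, so the full $7,270 applies.
Total: $510 + $0 + $7,270 = $7,780.

$7,780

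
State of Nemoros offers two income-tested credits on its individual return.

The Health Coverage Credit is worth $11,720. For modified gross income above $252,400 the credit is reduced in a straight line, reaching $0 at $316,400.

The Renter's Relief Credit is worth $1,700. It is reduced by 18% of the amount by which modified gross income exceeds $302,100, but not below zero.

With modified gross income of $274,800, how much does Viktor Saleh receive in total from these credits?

$9,318

Health Coverage Credit: $274,800 is $22,400 into a $64,000 phase-out range, leaving 41,600/64,000 of the credit: $11,720 × 41,600/64,000 = $7,618.
Renter's Relief Credit: $274,800 is at or below the $302,100 threshold, so the full $1,700 applies.
Total: $7,618 + $1,700 = $9,318.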